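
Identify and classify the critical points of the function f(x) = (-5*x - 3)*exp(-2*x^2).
f'(x) = (4*x*(5*x + 3) - 5)*exp(-2*x^2)

Solve f'(x) = 0:
  f'(x) = (20*x^2 + 12*x - 5)·exp(-2*x^2) and exp(-2*x^2) > 0 for every x, so f'(x) = 0 ⇔ 20*x^2 + 12*x - 5 = 0.
  20*x^2 + 12*x - 5 = 0 has no rational roots; quadratic formula: x = (-12 ± √544)/40.
  ⇒ x = -sqrt(34)/10 - 3/10 ≈ -0.8831, -3/10 + sqrt(34)/10 ≈ 0.2831

f''(x) = 4*(-20*x^3 - 12*x^2 + 15*x + 3)*exp(-2*x^2)
Second-derivative test at each critical point:
  f''(-0.8831) = -4.9026 < 0 → local maximum
  f''(0.2831) = 19.8696 > 0 → local minimum

Critical points: x = -sqrt(34)/10 - 3/10 ≈ -0.8831 (local maximum); x = -3/10 + sqrt(34)/10 ≈ 0.2831 (local minimum)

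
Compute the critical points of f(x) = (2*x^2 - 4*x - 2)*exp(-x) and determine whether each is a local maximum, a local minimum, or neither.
f'(x) = 2*(-x^2 + 4*x - 1)*exp(-x)

Solve f'(x) = 0:
  f'(x) = (-2*x^2 + 8*x - 2)·exp(-x) and exp(-x) > 0 for every x, so f'(x) = 0 ⇔ -2*x^2 + 8*x - 2 = 0.
  Factor: -2*x^2 + 8*x - 2 = -2*(x^2 - 4*x + 1); x^2 - 4*x + 1 = 0 has no rational roots; quadratic formula: x = (4 ± √12)/2.
  ⇒ x = 2 - sqrt(3) ≈ 0.2679, sqrt(3) + 2 ≈ 3.7321

f''(x) = 2*(x^2 - 6*x + 5)*exp(-x)
Second-derivative test at each critical point:
  f''(0.2679) = 5.2997 > 0 → local minimum
  f''(3.7321) = -0.1659 < 0 → local maximum

Critical points: x = 2 - sqrt(3) ≈ 0.2679 (local minimum); x = sqrt(3) + 2 ≈ 3.7321 (local maximum)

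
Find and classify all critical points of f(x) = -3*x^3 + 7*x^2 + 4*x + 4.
f'(x) = -9*x^2 + 14*x + 4

Solve f'(x) = 0:
  9*x^2 - 14*x - 4 = 0 has no rational roots; quadratic formula: x = (14 ± √340)/18.
  ⇒ x = 7/9 - sqrt(85)/9 ≈ -0.2466, 7/9 + sqrt(85)/9 ≈ 1.8022

f''(x) = 14 - 18*x
Second-derivative test at each critical point:
  f''(-0.2466) = 18.4391 > 0 → local minimum
  f''(1.8022) = -18.4391 < 0 → local maximum

Critical points: x = 7/9 - sqrt(85)/9 ≈ -0.2466 (local minimum); x = 7/9 + sqrt(85)/9 ≈ 1.8022 (local maximum)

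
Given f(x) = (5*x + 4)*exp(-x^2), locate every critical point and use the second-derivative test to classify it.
f'(x) = (-2*x*(5*x + 4) + 5)*exp(-x^2)

Solve f'(x) = 0:
  f'(x) = (-10*x^2 - 8*x + 5)·exp(-x^2) and exp(-x^2) > 0 for every x, so f'(x) = 0 ⇔ -10*x^2 - 8*x + 5 = 0.
  10*x^2 + 8*x - 5 = 0 has no rational roots; quadratic formula: x = (-8 ± √264)/20.
  ⇒ x = -sqrt(66)/10 - 2/5 ≈ -1.2124, -2/5 + sqrt(66)/10 ≈ 0.4124

f''(x) = 2*(2*x^2*(5*x + 4) - 15*x - 4)*exp(-x^2)
Second-derivative test at each critical point:
  f''(-1.2124) = 3.7361 > 0 → local minimum
  f''(0.4124) = -13.7069 < 0 → local maximum

Critical points: x = -sqrt(66)/10 - 2/5 ≈ -1.2124 (local minimum); x = -2/5 + sqrt(66)/10 ≈ 0.4124 (local maximum)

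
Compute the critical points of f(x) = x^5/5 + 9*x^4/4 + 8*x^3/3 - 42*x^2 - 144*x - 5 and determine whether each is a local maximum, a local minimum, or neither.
f'(x) = x^4 + 9*x^3 + 8*x^2 - 84*x - 144

Solve f'(x) = 0:
  Factor: x^4 + 9*x^3 + 8*x^2 - 84*x - 144 = (x - 3)*(x + 2)*(x + 4)*(x + 6) = 0.
  ⇒ x = -6, -4, -2, 3

f''(x) = 4*x^3 + 27*x^2 + 16*x - 84
Second-derivative test at each critical point:
  f''(-6) = -72 < 0 → local maximum
  f''(-4) = 28 > 0 → local minimum
  f''(-2) = -40 < 0 → local maximum
  f''(3) = 315 > 0 → local minimum

Critical points: x = -6 (local maximum); x = -4 (local minimum); x = -2 (local maximum); x = 3 (local minimum)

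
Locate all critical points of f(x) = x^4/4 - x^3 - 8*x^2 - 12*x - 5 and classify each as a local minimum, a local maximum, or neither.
f'(x) = x^3 - 3*x^2 - 16*x - 12

Solve f'(x) = 0:
  Factor: x^3 - 3*x^2 - 16*x - 12 = (x - 6)*(x + 1)*(x + 2) = 0.
  ⇒ x = -2, -1, 6

f''(x) = 3*x^2 - 6*x - 16
Second-derivative test at each critical point:
  f''(-2) = 8 > 0 → local minimum
  f''(-1) = -7 < 0 → local maximum
  f''(6) = 56 > 0 → local minimum

Critical points: x = -2 (local minimum); x = -1 (local maximum); x = 6 (local minimum)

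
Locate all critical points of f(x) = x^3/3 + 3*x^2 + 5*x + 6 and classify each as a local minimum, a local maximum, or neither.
f'(x) = x^2 + 6*x + 5

Solve f'(x) = 0:
  Factor: x^2 + 6*x + 5 = (x + 1)*(x + 5) = 0.
  ⇒ x = -5, -1

f''(x) = 2*x + 6
Second-derivative test at each critical point:
  f''(-5) = -4 < 0 → local maximum
  f''(-1) = 4 > 0 → local minimum

Critical points: x = -5 (local maximum); x = -1 (local minimum)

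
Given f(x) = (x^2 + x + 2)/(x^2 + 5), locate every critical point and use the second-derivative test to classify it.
f'(x) = (-x^2 + 6*x + 5)/(x^4 + 10*x^2 + 25)

Solve f'(x) = 0:
  f'(x) = -(x^2 - 6*x - 5)/(x^2 + 5)^2; the denominator is positive wherever f is defined, so f'(x) = 0 ⇔ -x^2 + 6*x + 5 = 0.
  x^2 - 6*x - 5 = 0 has no rational roots; quadratic formula: x = (6 ± √56)/2.
  ⇒ x = 3 - sqrt(14) ≈ -0.7417, 3 + sqrt(14) ≈ 6.7417

f''(x) = 2*(x^3 - 9*x^2 - 15*x + 15)/(x^6 + 15*x^4 + 75*x^2 + 125)
Second-derivative test at each critical point:
  f''(-0.7417) = 0.2429 > 0 → local minimum
  f''(6.7417) = -0.0029 < 0 → local maximum

Critical points: x = 3 - sqrt(14) ≈ -0.7417 (local minimum); x = 3 + sqrt(14) ≈ 6.7417 (local maximum)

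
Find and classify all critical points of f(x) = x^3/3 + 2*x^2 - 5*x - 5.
f'(x) = x^2 + 4*x - 5

Solve f'(x) = 0:
  Factor: x^2 + 4*x - 5 = (x - 1)*(x + 5) = 0.
  ⇒ x = -5, 1

f''(x) = 2*x + 4
Second-derivative test at each critical point:
  f''(-5) = -6 < 0 → local maximum
  f''(1) = 6 > 0 → local minimum

Critical points: x = -5 (local maximum); x = 1 (local minimum)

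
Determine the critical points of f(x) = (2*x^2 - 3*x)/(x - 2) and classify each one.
f'(x) = 2*(x^2 - 4*x + 3)/(x^2 - 4*x + 4)

Solve f'(x) = 0:
  f'(x) = 2*(x - 3)*(x - 1)/(x - 2)^2; the denominator is positive wherever f is defined, so f'(x) = 0 ⇔ 2*x^2 - 8*x + 6 = 0.
  Factor: 2*x^2 - 8*x + 6 = 2*(x - 3)*(x - 1) = 0.
  ⇒ x = 1, 3

f''(x) = 4/(x^3 - 6*x^2 + 12*x - 8)
Second-derivative test at each critical point:
  f''(1) = -4 < 0 → local maximum
  f''(3) = 4 > 0 → local minimum

Critical points: x = 1 (local maximum); x = 3 (local minimum)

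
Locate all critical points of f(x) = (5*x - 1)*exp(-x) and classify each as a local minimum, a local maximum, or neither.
f'(x) = (6 - 5*x)*exp(-x)

Solve f'(x) = 0:
  f'(x) = (6 - 5*x)·exp(-x) and exp(-x) > 0 for every x, so f'(x) = 0 ⇔ 6 - 5*x = 0.
  6 - 5*x = 0.
  ⇒ x = 6/5

f''(x) = (5*x - 11)*exp(-x)
Second-derivative test at each critical point:
  f''(6/5) = -1.5060 < 0 → local maximum

Critical points: x = 6/5 (local maximum)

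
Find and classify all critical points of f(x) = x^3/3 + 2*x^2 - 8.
f'(x) = x*(x + 4)

Solve f'(x) = 0:
  Factor: x^2 + 4*x = x*(x + 4) = 0.
  ⇒ x = -4, 0

f''(x) = 2*x + 4
Second-derivative test at each critical point:
  f''(-4) = -4 < 0 → local maximum
  f''(0) = 4 > 0 → local minimum

Critical points: x = -4 (local maximum); x = 0 (local minimum)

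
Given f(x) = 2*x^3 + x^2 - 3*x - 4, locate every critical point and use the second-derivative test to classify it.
f'(x) = 6*x^2 + 2*x - 3

Solve f'(x) = 0:
  6*x^2 + 2*x - 3 = 0 has no rational roots; quadratic formula: x = (-2 ± √76)/12.
  ⇒ x = -sqrt(19)/6 - 1/6 ≈ -0.8931, -1/6 + sqrt(19)/6 ≈ 0.5598

f''(x) = 12*x + 2
Second-derivative test at each critical point:
  f''(-0.8931) = -8.7178 < 0 → local maximum
  f''(0.5598) = 8.7178 > 0 → local minimum

Critical points: x = -sqrt(19)/6 - 1/6 ≈ -0.8931 (local maximum); x = -1/6 + sqrt(19)/6 ≈ 0.5598 (local minimum)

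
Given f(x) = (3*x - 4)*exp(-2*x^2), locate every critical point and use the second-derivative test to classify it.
f'(x) = (-4*x*(3*x - 4) + 3)*exp(-2*x^2)

Solve f'(x) = 0:
  f'(x) = (-12*x^2 + 16*x + 3)·exp(-2*x^2) and exp(-2*x^2) > 0 for every x, so f'(x) = 0 ⇔ -12*x^2 + 16*x + 3 = 0.
  Factor: -12*x^2 + 16*x + 3 = -(2*x - 3)*(6*x + 1) = 0.
  ⇒ x = -1/6, 3/2

f''(x) = 4*(4*x^2*(3*x - 4) - 9*x + 4)*exp(-2*x^2)
Second-derivative test at each critical point:
  f''(-1/6) = 18.9192 > 0 → local minimum
  f''(3/2) = -0.2222 < 0 → local maximum

Critical points: x = -1/6 (local minimum); x = 3/2 (local maximum)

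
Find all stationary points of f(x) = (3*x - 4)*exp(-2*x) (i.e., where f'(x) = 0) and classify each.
f'(x) = (11 - 6*x)*exp(-2*x)

Solve f'(x) = 0:
  f'(x) = (11 - 6*x)·exp(-2*x) and exp(-2*x) > 0 for every x, so f'(x) = 0 ⇔ 11 - 6*x = 0.
  11 - 6*x = 0.
  ⇒ x = 11/6

f''(x) = 4*(3*x - 7)*exp(-2*x)
Second-derivative test at each critical point:
  f''(11/6) = -0.1534 < 0 → local maximum

Critical points: x = 11/6 (local maximum)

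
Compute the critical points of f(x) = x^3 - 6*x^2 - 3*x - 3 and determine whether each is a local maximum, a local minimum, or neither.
f'(x) = 3*x^2 - 12*x - 3

Solve f'(x) = 0:
  Factor: 3*x^2 - 12*x - 3 = 3*(x^2 - 4*x - 1); x^2 - 4*x - 1 = 0 has no rational roots; quadratic formula: x = (4 ± √20)/2.
  ⇒ x = 2 - sqrt(5) ≈ -0.2361, 2 + sqrt(5) ≈ 4.2361

f''(x) = 6*x - 12
Second-derivative test at each critical point:
  f''(-0.2361) = -13.4164 < 0 → local maximum
  f''(4.2361) = 13.4164 > 0 → local minimum

Critical points: x = 2 - sqrt(5) ≈ -0.2361 (local maximum); x = 2 + sqrt(5) ≈ 4.2361 (local minimum)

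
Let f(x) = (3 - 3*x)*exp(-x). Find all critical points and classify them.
f'(x) = 3*(x - 2)*exp(-x)

Solve f'(x) = 0:
  f'(x) = (3*x - 6)·exp(-x) and exp(-x) > 0 for every x, so f'(x) = 0 ⇔ 3*x - 6 = 0.
  Factor: 3*x - 6 = 3*(x - 2) = 0.
  ⇒ x = 2

f''(x) = 3*(3 - x)*exp(-x)
Second-derivative test at each critical point:
  f''(2) = 0.4060 > 0 → local minimum

Critical points: x = 2 (local minimum)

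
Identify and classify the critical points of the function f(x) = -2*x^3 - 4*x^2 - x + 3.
f'(x) = -6*x^2 - 8*x - 1

Solve f'(x) = 0:
  6*x^2 + 8*x + 1 = 0 has no rational roots; quadratic formula: x = (-8 ± √40)/12.
  ⇒ x = -2/3 - sqrt(10)/6 ≈ -1.1937, -2/3 + sqrt(10)/6 ≈ -0.1396

f''(x) = -12*x - 8
Second-derivative test at each critical point:
  f''(-1.1937) = 6.3246 > 0 → local minimum
  f''(-0.1396) = -6.3246 < 0 → local maximum

Critical points: x = -2/3 - sqrt(10)/6 ≈ -1.1937 (local minimum); x = -2/3 + sqrt(10)/6 ≈ -0.1396 (local maximum)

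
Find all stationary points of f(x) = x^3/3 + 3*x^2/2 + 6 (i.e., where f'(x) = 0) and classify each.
f'(x) = x*(x + 3)

Solve f'(x) = 0:
  Factor: x^2 + 3*x = x*(x + 3) = 0.
  ⇒ x = -3, 0

f''(x) = 2*x + 3
Second-derivative test at each critical point:
  f''(-3) = -3 < 0 → local maximum
  f''(0) = 3 > 0 → local minimum

Critical points: x = -3 (local maximum); x = 0 (local minimum)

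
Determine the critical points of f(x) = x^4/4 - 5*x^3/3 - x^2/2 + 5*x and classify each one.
f'(x) = x^3 - 5*x^2 - x + 5

Solve f'(x) = 0:
  Factor: x^3 - 5*x^2 - x + 5 = (x - 5)*(x - 1)*(x + 1) = 0.
  ⇒ x = -1, 1, 5

f''(x) = 3*x^2 - 10*x - 1
Second-derivative test at each critical point:
  f''(-1) = 12 > 0 → local minimum
  f''(1) = -8 < 0 → local maximum
  f''(5) = 24 > 0 → local minimum

Critical points: x = -1 (local minimum); x = 1 (local maximum); x = 5 (local minimum)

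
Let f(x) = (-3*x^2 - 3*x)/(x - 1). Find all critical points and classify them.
f'(x) = 3*(-x^2 + 2*x + 1)/(x^2 - 2*x + 1)

Solve f'(x) = 0:
  f'(x) = -3*(x^2 - 2*x - 1)/(x - 1)^2; the denominator is positive wherever f is defined, so f'(x) = 0 ⇔ -3*x^2 + 6*x + 3 = 0.
  Factor: -3*x^2 + 6*x + 3 = -3*(x^2 - 2*x - 1); x^2 - 2*x - 1 = 0 has no rational roots; quadratic formula: x = (2 ± √8)/2.
  ⇒ x = 1 - sqrt(2) ≈ -0.4142, 1 + sqrt(2) ≈ 2.4142

f''(x) = -12/(x^3 - 3*x^2 + 3*x - 1)
Second-derivative test at each critical point:
  f''(-0.4142) = 4.2426 > 0 → local minimum
  f''(2.4142) = -4.2426 < 0 → local maximum

Critical points: x = 1 - sqrt(2) ≈ -0.4142 (local minimum); x = 1 + sqrt(2) ≈ 2.4142 (local maximum)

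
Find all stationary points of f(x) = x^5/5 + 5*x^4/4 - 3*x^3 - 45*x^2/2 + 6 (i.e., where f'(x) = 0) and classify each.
f'(x) = x*(x^3 + 5*x^2 - 9*x - 45)

Solve f'(x) = 0:
  Factor: x^4 + 5*x^3 - 9*x^2 - 45*x = x*(x - 3)*(x + 3)*(x + 5) = 0.
  ⇒ x = -5, -3, 0, 3

f''(x) = 4*x^3 + 15*x^2 - 18*x - 45
Second-derivative test at each critical point:
  f''(-5) = -80 < 0 → local maximum
  f''(-3) = 36 > 0 → local minimum
  f''(0) = -45 < 0 → local maximum
  f''(3) = 144 > 0 → local minimum

Critical points: x = -5 (local maximum); x = -3 (local minimum); x = 0 (local maximum); x = 3 (local minimum)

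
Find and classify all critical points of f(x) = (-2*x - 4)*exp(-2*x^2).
f'(x) = 2*(4*x*(x + 2) - 1)*exp(-2*x^2)

Solve f'(x) = 0:
  f'(x) = (8*x^2 + 16*x - 2)·exp(-2*x^2) and exp(-2*x^2) > 0 for every x, so f'(x) = 0 ⇔ 8*x^2 + 16*x - 2 = 0.
  Factor: 8*x^2 + 16*x - 2 = 2*(4*x^2 + 8*x - 1); 4*x^2 + 8*x - 1 = 0 has no rational roots; quadratic formula: x = (-8 ± √80)/8.
  ⇒ x = -sqrt(5)/2 - 1 ≈ -2.1180, -1 + sqrt(5)/2 ≈ 0.1180

f''(x) = 8*(-4*x^2*(x + 2) + 3*x + 2)*exp(-2*x^2)
Second-derivative test at each critical point:
  f''(-2.1180) = -0.0023 < 0 → local maximum
  f''(0.1180) = 17.3970 > 0 → local minimum

Critical points: x = -sqrt(5)/2 - 1 ≈ -2.1180 (local maximum); x = -1 + sqrt(5)/2 ≈ 0.1180 (local minimum)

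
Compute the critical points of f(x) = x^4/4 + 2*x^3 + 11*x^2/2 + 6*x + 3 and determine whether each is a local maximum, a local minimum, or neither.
f'(x) = x^3 + 6*x^2 + 11*x + 6

Solve f'(x) = 0:
  Factor: x^3 + 6*x^2 + 11*x + 6 = (x + 1)*(x + 2)*(x + 3) = 0.
  ⇒ x = -3, -2, -1

f''(x) = 3*x^2 + 12*x + 11
Second-derivative test at each critical point:
  f''(-3) = 2 > 0 → local minimum
  f''(-2) = -1 < 0 → local maximum
  f''(-1) = 2 > 0 → local minimum

Critical points: x = -3 (local minimum); x = -2 (local maximum); x = -1 (local minimum)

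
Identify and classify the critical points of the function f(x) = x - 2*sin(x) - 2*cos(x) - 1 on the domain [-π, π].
f'(x) = -2*sqrt(2)*cos(x + pi/4) + 1

Solve f'(x) = 0 on [-π, π]:
  f'(x) = 0 ⇔ 2*sin(x) - 2*cos(x) = -1. Write the left side as R·cos(x + φ) with R = √((-2)² + (-2)²) = 2*sqrt(2), cos φ = -sqrt(2)/2, sin φ = -sqrt(2)/2; then cos(x + φ) = -sqrt(2)/4. Solve for x and keep the solutions lying in [-π, π].
  ⇒ x = -pi + atan((-sqrt(7) - 1)/(1 - sqrt(7))) ≈ -1.9948, atan((-1 + sqrt(7))/(1 + sqrt(7))) ≈ 0.4240

f''(x) = 2*sqrt(2)*sin(x + pi/4)
Second-derivative test at each critical point:
  f''(-1.9948) = -2.6458 < 0 → local maximum
  f''(0.4240) = 2.6458 > 0 → local minimum

Critical points: x = -pi + atan((-sqrt(7) - 1)/(1 - sqrt(7))) ≈ -1.9948 (local maximum); x = atan((-1 + sqrt(7))/(1 + sqrt(7))) ≈ 0.4240 (local minimum)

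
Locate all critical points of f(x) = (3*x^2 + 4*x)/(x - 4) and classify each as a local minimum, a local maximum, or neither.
f'(x) = (3*x^2 - 24*x - 16)/(x^2 - 8*x + 16)

Solve f'(x) = 0:
  f'(x) = (3*x^2 - 24*x - 16)/(x - 4)^2; the denominator is positive wherever f is defined, so f'(x) = 0 ⇔ 3*x^2 - 24*x - 16 = 0.
  3*x^2 - 24*x - 16 = 0 has no rational roots; quadratic formula: x = (24 ± √768)/6.
  ⇒ x = 4 - 8*sqrt(3)/3 ≈ -0.6188, 4 + 8*sqrt(3)/3 ≈ 8.6188

f''(x) = 128/(x^3 - 12*x^2 + 48*x - 64)
Second-derivative test at each critical point:
  f''(-0.6188) = -1.2990 < 0 → local maximum
  f''(8.6188) = 1.2990 > 0 → local minimum

Critical points: x = 4 - 8*sqrt(3)/3 ≈ -0.6188 (local maximum); x = 4 + 8*sqrt(3)/3 ≈ 8.6188 (local minimum)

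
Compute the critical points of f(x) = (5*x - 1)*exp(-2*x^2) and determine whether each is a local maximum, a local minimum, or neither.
f'(x) = (-4*x*(5*x - 1) + 5)*exp(-2*x^2)

Solve f'(x) = 0:
  f'(x) = (-20*x^2 + 4*x + 5)·exp(-2*x^2) and exp(-2*x^2) > 0 for every x, so f'(x) = 0 ⇔ -20*x^2 + 4*x + 5 = 0.
  20*x^2 - 4*x - 5 = 0 has no rational roots; quadratic formula: x = (4 ± √416)/40.
  ⇒ x = 1/10 - sqrt(26)/10 ≈ -0.4099, 1/10 + sqrt(26)/10 ≈ 0.6099

f''(x) = 4*(4*x^2*(5*x - 1) - 15*x + 1)*exp(-2*x^2)
Second-derivative test at each critical point:
  f''(-0.4099) = 14.5749 > 0 → local minimum
  f''(0.6099) = -9.6928 < 0 → local maximum

Critical points: x = 1/10 - sqrt(26)/10 ≈ -0.4099 (local minimum); x = 1/10 + sqrt(26)/10 ≈ 0.6099 (local maximum)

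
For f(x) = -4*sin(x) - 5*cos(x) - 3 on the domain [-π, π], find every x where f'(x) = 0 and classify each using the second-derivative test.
f'(x) = 5*sin(x) - 4*cos(x)

Solve f'(x) = 0 on [-π, π]:
  f'(x) = 0 ⇔ -4*cos(x) = -5*sin(x) ⇔ tan(x) = 4/5, i.e. x = arctan(4/5) + nπ; keep the solutions lying in [-π, π].
  ⇒ x = -pi + atan(4/5) ≈ -2.4669, atan(4/5) ≈ 0.6747

f''(x) = 4*sin(x) + 5*cos(x)
Second-derivative test at each critical point:
  f''(-2.4669) = -6.4031 < 0 → local maximum
  f''(0.6747) = 6.4031 > 0 → local minimum

Critical points: x = -pi + atan(4/5) ≈ -2.4669 (local maximum); x = atan(4/5) ≈ 0.6747 (local minimum)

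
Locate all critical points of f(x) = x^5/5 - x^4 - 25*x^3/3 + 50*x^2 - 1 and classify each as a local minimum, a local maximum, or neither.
f'(x) = x*(x^3 - 4*x^2 - 25*x + 100)

Solve f'(x) = 0:
  Factor: x^4 - 4*x^3 - 25*x^2 + 100*x = x*(x - 5)*(x - 4)*(x + 5) = 0.
  ⇒ x = -5, 0, 4, 5

f''(x) = 4*x^3 - 12*x^2 - 50*x + 100
Second-derivative test at each critical point:
  f''(-5) = -450 < 0 → local maximum
  f''(0) = 100 > 0 → local minimum
  f''(4) = -36 < 0 → local maximum
  f''(5) = 50 > 0 → local minimum

Critical points: x = -5 (local maximum); x = 0 (local minimum); x = 4 (local maximum); x = 5 (local minimum)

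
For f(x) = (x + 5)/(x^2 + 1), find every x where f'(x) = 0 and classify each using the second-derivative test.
f'(x) = (x^2 - 2*x*(x + 5) + 1)/(x^2 + 1)^2

Solve f'(x) = 0:
  f'(x) = -(x^2 + 10*x - 1)/(x^2 + 1)^2; the denominator is positive wherever f is defined, so f'(x) = 0 ⇔ -x^2 - 10*x + 1 = 0.
  x^2 + 10*x - 1 = 0 has no rational roots; quadratic formula: x = (-10 ± √104)/2.
  ⇒ x = -sqrt(26) - 5 ≈ -10.0990, -5 + sqrt(26) ≈ 0.0990

f''(x) = 2*(4*x^2*(x + 5) - (3*x + 5)*(x^2 + 1))/(x^2 + 1)^3
Second-derivative test at each critical point:
  f''(-10.0990) = 0.0010 > 0 → local minimum
  f''(0.0990) = -10.0010 < 0 → local maximum

Critical points: x = -sqrt(26) - 5 ≈ -10.0990 (local minimum); x = -5 + sqrt(26) ≈ 0.0990 (local maximum)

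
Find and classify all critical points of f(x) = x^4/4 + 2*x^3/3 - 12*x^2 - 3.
f'(x) = x*(x^2 + 2*x - 24)

Solve f'(x) = 0:
  Factor: x^3 + 2*x^2 - 24*x = x*(x - 4)*(x + 6) = 0.
  ⇒ x = -6, 0, 4

f''(x) = 3*x^2 + 4*x - 24
Second-derivative test at each critical point:
  f''(-6) = 60 > 0 → local minimum
  f''(0) = -24 < 0 → local maximum
  f''(4) = 40 > 0 → local minimum

Critical points: x = -6 (local minimum); x = 0 (local maximum); x = 4 (local minimum)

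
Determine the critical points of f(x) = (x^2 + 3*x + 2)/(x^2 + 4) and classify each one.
f'(x) = (-3*x^2 + 4*x + 12)/(x^4 + 8*x^2 + 16)

Solve f'(x) = 0:
  f'(x) = -(3*x^2 - 4*x - 12)/(x^2 + 4)^2; the denominator is positive wherever f is defined, so f'(x) = 0 ⇔ -3*x^2 + 4*x + 12 = 0.
  3*x^2 - 4*x - 12 = 0 has no rational roots; quadratic formula: x = (4 ± √160)/6.
  ⇒ x = 2/3 - 2*sqrt(10)/3 ≈ -1.4415, 2/3 + 2*sqrt(10)/3 ≈ 2.7749

f''(x) = 2*(3*x^3 - 6*x^2 - 36*x + 8)/(x^6 + 12*x^4 + 48*x^2 + 64)
Second-derivative test at each critical point:
  f''(-1.4415) = 0.3424 > 0 → local minimum
  f''(2.7749) = -0.0924 < 0 → local maximum

Critical points: x = 2/3 - 2*sqrt(10)/3 ≈ -1.4415 (local minimum); x = 2/3 + 2*sqrt(10)/3 ≈ 2.7749 (local maximum)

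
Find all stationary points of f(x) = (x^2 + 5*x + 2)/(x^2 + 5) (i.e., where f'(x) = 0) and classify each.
f'(x) = (-5*x^2 + 6*x + 25)/(x^4 + 10*x^2 + 25)

Solve f'(x) = 0:
  f'(x) = -(5*x^2 - 6*x - 25)/(x^2 + 5)^2; the denominator is positive wherever f is defined, so f'(x) = 0 ⇔ -5*x^2 + 6*x + 25 = 0.
  5*x^2 - 6*x - 25 = 0 has no rational roots; quadratic formula: x = (6 ± √536)/10.
  ⇒ x = 3/5 - sqrt(134)/5 ≈ -1.7152, 3/5 + sqrt(134)/5 ≈ 2.9152

f''(x) = 2*(5*x^3 - 9*x^2 - 75*x + 15)/(x^6 + 15*x^4 + 75*x^2 + 125)
Second-derivative test at each critical point:
  f''(-1.7152) = 0.3671 > 0 → local minimum
  f''(2.9152) = -0.1271 < 0 → local maximum

Critical points: x = 3/5 - sqrt(134)/5 ≈ -1.7152 (local minimum); x = 3/5 + sqrt(134)/5 ≈ 2.9152 (local maximum)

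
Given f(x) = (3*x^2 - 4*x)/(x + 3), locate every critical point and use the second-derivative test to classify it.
f'(x) = 3*(x^2 + 6*x - 4)/(x^2 + 6*x + 9)

Solve f'(x) = 0:
  f'(x) = 3*(x^2 + 6*x - 4)/(x + 3)^2; the denominator is positive wherever f is defined, so f'(x) = 0 ⇔ 3*x^2 + 18*x - 12 = 0.
  Factor: 3*x^2 + 18*x - 12 = 3*(x^2 + 6*x - 4); x^2 + 6*x - 4 = 0 has no rational roots; quadratic formula: x = (-6 ± √52)/2.
  ⇒ x = -sqrt(13) - 3 ≈ -6.6056, -3 + sqrt(13) ≈ 0.6056

f''(x) = 78/(x^3 + 9*x^2 + 27*x + 27)
Second-derivative test at each critical point:
  f''(-6.6056) = -1.6641 < 0 → local maximum
  f''(0.6056) = 1.6641 > 0 → local minimum

Critical points: x = -sqrt(13) - 3 ≈ -6.6056 (local maximum); x = -3 + sqrt(13) ≈ 0.6056 (local minimum)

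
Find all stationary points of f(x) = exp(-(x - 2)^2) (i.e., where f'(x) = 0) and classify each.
f'(x) = 2*(2 - x)*exp(-(x - 2)^2)

Solve f'(x) = 0:
  f'(x) = (4 - 2*x)·exp(-(x - 2)^2) and exp(-(x - 2)^2) > 0 for every x, so f'(x) = 0 ⇔ 4 - 2*x = 0.
  Factor: 4 - 2*x = -2*(x - 2) = 0.
  ⇒ x = 2

f''(x) = 2*(2*(x - 2)^2 - 1)*exp(-(x - 2)^2)
Second-derivative test at each critical point:
  f''(2) = -2 < 0 → local maximum

Critical points: x = 2 (local maximum)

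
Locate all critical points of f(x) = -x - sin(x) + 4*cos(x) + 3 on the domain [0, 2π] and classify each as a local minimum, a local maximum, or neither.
f'(x) = -4*sin(x) - cos(x) - 1

Solve f'(x) = 0 on [0, 2π]:
  f'(x) = 0 ⇔ -4*sin(x) - cos(x) = 1. Write the left side as R·cos(x + φ) with R = √((-1)² + 4²) = sqrt(17), cos φ = -sqrt(17)/17, sin φ = 4*sqrt(17)/17; then cos(x + φ) = sqrt(17)/17. Solve for x and keep the solutions lying in [0, 2π].
  ⇒ x = pi ≈ 3.1416, -atan(8/15) + 2*pi ≈ 5.7932

f''(x) = sin(x) - 4*cos(x)
Second-derivative test at each critical point:
  f''(3.1416) = 4 > 0 → local minimum
  f''(5.7932) = -4 < 0 → local maximum

Critical points: x = pi ≈ 3.1416 (local minimum); x = -atan(8/15) + 2*pi ≈ 5.7932 (local maximum)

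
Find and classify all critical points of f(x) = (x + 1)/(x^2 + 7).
f'(x) = (x^2 - 2*x*(x + 1) + 7)/(x^2 + 7)^2

Solve f'(x) = 0:
  f'(x) = -(x^2 + 2*x - 7)/(x^2 + 7)^2; the denominator is positive wherever f is defined, so f'(x) = 0 ⇔ -x^2 - 2*x + 7 = 0.
  x^2 + 2*x - 7 = 0 has no rational roots; quadratic formula: x = (-2 ± √32)/2.
  ⇒ x = -2*sqrt(2) - 1 ≈ -3.8284, -1 + 2*sqrt(2) ≈ 1.8284

f''(x) = 2*(4*x^2*(x + 1) - (3*x + 1)*(x^2 + 7))/(x^2 + 7)^3
Second-derivative test at each critical point:
  f''(-3.8284) = 0.0121 > 0 → local minimum
  f''(1.8284) = -0.0529 < 0 → local maximum

Critical points: x = -2*sqrt(2) - 1 ≈ -3.8284 (local minimum); x = -1 + 2*sqrt(2) ≈ 1.8284 (local maximum)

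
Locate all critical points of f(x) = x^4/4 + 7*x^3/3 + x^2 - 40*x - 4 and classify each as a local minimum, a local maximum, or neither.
f'(x) = x^3 + 7*x^2 + 2*x - 40

Solve f'(x) = 0:
  Factor: x^3 + 7*x^2 + 2*x - 40 = (x - 2)*(x + 4)*(x + 5) = 0.
  ⇒ x = -5, -4, 2

f''(x) = 3*x^2 + 14*x + 2
Second-derivative test at each critical point:
  f''(-5) = 7 > 0 → local minimum
  f''(-4) = -6 < 0 → local maximum
  f''(2) = 42 > 0 → local minimum

Critical points: x = -5 (local minimum); x = -4 (local maximum); x = 2 (local minimum)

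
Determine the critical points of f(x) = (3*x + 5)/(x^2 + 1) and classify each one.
f'(x) = (-3*x^2 - 10*x + 3)/(x^4 + 2*x^2 + 1)

Solve f'(x) = 0:
  f'(x) = -(3*x^2 + 10*x - 3)/(x^2 + 1)^2; the denominator is positive wherever f is defined, so f'(x) = 0 ⇔ -3*x^2 - 10*x + 3 = 0.
  3*x^2 + 10*x - 3 = 0 has no rational roots; quadratic formula: x = (-10 ± √136)/6.
  ⇒ x = -sqrt(34)/3 - 5/3 ≈ -3.6103, -5/3 + sqrt(34)/3 ≈ 0.2770

f''(x) = 2*(4*x^2*(3*x + 5) - (9*x + 5)*(x^2 + 1))/(x^2 + 1)^3
Second-derivative test at each critical point:
  f''(-3.6103) = 0.0592 > 0 → local minimum
  f''(0.2770) = -10.0592 < 0 → local maximum

Critical points: x = -sqrt(34)/3 - 5/3 ≈ -3.6103 (local minimum); x = -5/3 + sqrt(34)/3 ≈ 0.2770 (local maximum)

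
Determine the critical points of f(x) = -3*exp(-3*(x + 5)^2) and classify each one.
f'(x) = 18*(x + 5)*exp(-3*(x + 5)^2)

Solve f'(x) = 0:
  f'(x) = (18*x + 90)·exp(-3*(x + 5)^2) and exp(-3*(x + 5)^2) > 0 for every x, so f'(x) = 0 ⇔ 18*x + 90 = 0.
  Factor: 18*x + 90 = 18*(x + 5) = 0.
  ⇒ x = -5

f''(x) = 18*(1 - 6*(x + 5)^2)*exp(-3*(x + 5)^2)
Second-derivative test at each critical point:
  f''(-5) = 18 > 0 → local minimum

Critical points: x = -5 (local minimum)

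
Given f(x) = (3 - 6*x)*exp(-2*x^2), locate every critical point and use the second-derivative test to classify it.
f'(x) = 6*(2*x*(2*x - 1) - 1)*exp(-2*x^2)

Solve f'(x) = 0:
  f'(x) = (24*x^2 - 12*x - 6)·exp(-2*x^2) and exp(-2*x^2) > 0 for every x, so f'(x) = 0 ⇔ 24*x^2 - 12*x - 6 = 0.
  Factor: 24*x^2 - 12*x - 6 = 6*(4*x^2 - 2*x - 1); 4*x^2 - 2*x - 1 = 0 has no rational roots; quadratic formula: x = (2 ± √20)/8.
  ⇒ x = 1/4 - sqrt(5)/4 ≈ -0.3090, 1/4 + sqrt(5)/4 ≈ 0.8090

f''(x) = 12*(4*x^2*(1 - 2*x) + 6*x - 1)*exp(-2*x^2)
Second-derivative test at each critical point:
  f''(-0.3090) = -22.1678 < 0 → local maximum
  f''(0.8090) = 7.2472 > 0 → local minimum

Critical points: x = 1/4 - sqrt(5)/4 ≈ -0.3090 (local maximum); x = 1/4 + sqrt(5)/4 ≈ 0.8090 (local minimum)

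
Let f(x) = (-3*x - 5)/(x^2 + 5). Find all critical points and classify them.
f'(x) = (3*x^2 + 10*x - 15)/(x^4 + 10*x^2 + 25)

Solve f'(x) = 0:
  f'(x) = (3*x^2 + 10*x - 15)/(x^2 + 5)^2; the denominator is positive wherever f is defined, so f'(x) = 0 ⇔ 3*x^2 + 10*x - 15 = 0.
  3*x^2 + 10*x - 15 = 0 has no rational roots; quadratic formula: x = (-10 ± √280)/6.
  ⇒ x = -sqrt(70)/3 - 5/3 ≈ -4.4555, -5/3 + sqrt(70)/3 ≈ 1.1222

f''(x) = 2*(-4*x^2*(3*x + 5) + (9*x + 5)*(x^2 + 5))/(x^2 + 5)^3
Second-derivative test at each critical point:
  f''(-4.4555) = -0.0271 < 0 → local maximum
  f''(1.1222) = 0.4271 > 0 → local minimum

Critical points: x = -sqrt(70)/3 - 5/3 ≈ -4.4555 (local maximum); x = -5/3 + sqrt(70)/3 ≈ 1.1222 (local minimum)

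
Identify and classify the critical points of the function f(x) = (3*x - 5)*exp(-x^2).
f'(x) = (-2*x*(3*x - 5) + 3)*exp(-x^2)

Solve f'(x) = 0:
  f'(x) = (-6*x^2 + 10*x + 3)·exp(-x^2) and exp(-x^2) > 0 for every x, so f'(x) = 0 ⇔ -6*x^2 + 10*x + 3 = 0.
  6*x^2 - 10*x - 3 = 0 has no rational roots; quadratic formula: x = (10 ± √172)/12.
  ⇒ x = 5/6 - sqrt(43)/6 ≈ -0.2596, 5/6 + sqrt(43)/6 ≈ 1.9262

f''(x) = 2*(2*x^2*(3*x - 5) - 9*x + 5)*exp(-x^2)
Second-derivative test at each critical point:
  f''(-0.2596) = 12.2603 > 0 → local minimum
  f''(1.9262) = -0.3209 < 0 → local maximum

Critical points: x = 5/6 - sqrt(43)/6 ≈ -0.2596 (local minimum); x = 5/6 + sqrt(43)/6 ≈ 1.9262 (local maximum)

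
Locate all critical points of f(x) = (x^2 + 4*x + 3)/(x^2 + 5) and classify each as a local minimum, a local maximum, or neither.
f'(x) = 4*(-x^2 + x + 5)/(x^4 + 10*x^2 + 25)

Solve f'(x) = 0:
  f'(x) = -4*(x^2 - x - 5)/(x^2 + 5)^2; the denominator is positive wherever f is defined, so f'(x) = 0 ⇔ -4*x^2 + 4*x + 20 = 0.
  Factor: -4*x^2 + 4*x + 20 = -4*(x^2 - x - 5); x^2 - x - 5 = 0 has no rational roots; quadratic formula: x = (1 ± √21)/2.
  ⇒ x = 1/2 - sqrt(21)/2 ≈ -1.7913, 1/2 + sqrt(21)/2 ≈ 2.7913

f''(x) = 4*(2*x^3 - 3*x^2 - 30*x + 5)/(x^6 + 15*x^4 + 75*x^2 + 125)
Second-derivative test at each critical point:
  f''(-1.7913) = 0.2720 > 0 → local minimum
  f''(2.7913) = -0.1120 < 0 → local maximum

Critical points: x = 1/2 - sqrt(21)/2 ≈ -1.7913 (local minimum); x = 1/2 + sqrt(21)/2 ≈ 2.7913 (local maximum)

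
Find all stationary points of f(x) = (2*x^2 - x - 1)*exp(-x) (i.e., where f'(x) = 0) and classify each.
f'(x) = x*(5 - 2*x)*exp(-x)

Solve f'(x) = 0:
  f'(x) = (-2*x^2 + 5*x)·exp(-x) and exp(-x) > 0 for every x, so f'(x) = 0 ⇔ -2*x^2 + 5*x = 0.
  Factor: -2*x^2 + 5*x = -x*(2*x - 5) = 0.
  ⇒ x = 0, 5/2

f''(x) = (2*x^2 - 9*x + 5)*exp(-x)
Second-derivative test at each critical point:
  f''(0) = 5 > 0 → local minimum
  f''(5/2) = -0.4104 < 0 → local maximum

Critical points: x = 0 (local minimum); x = 5/2 (local maximum)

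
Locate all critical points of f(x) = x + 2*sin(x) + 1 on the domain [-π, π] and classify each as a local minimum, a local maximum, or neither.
f'(x) = 2*cos(x) + 1

Solve f'(x) = 0 on [-π, π]:
  f'(x) = 0 ⇔ cos(x) = -1/2, i.e. x = ±arccos(-1/2) + 2nπ; keep the solutions lying in [-π, π].
  ⇒ x = -2*pi/3 ≈ -2.0944, 2*pi/3 ≈ 2.0944

f''(x) = -2*sin(x)
Second-derivative test at each critical point:
  f''(-2.0944) = 1.7321 > 0 → local minimum
  f''(2.0944) = -1.7321 < 0 → local maximum

Critical points: x = -2*pi/3 ≈ -2.0944 (local minimum); x = 2*pi/3 ≈ 2.0944 (local maximum)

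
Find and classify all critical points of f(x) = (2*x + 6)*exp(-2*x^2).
f'(x) = 2*(-4*x*(x + 3) + 1)*exp(-2*x^2)

Solve f'(x) = 0:
  f'(x) = (-8*x^2 - 24*x + 2)·exp(-2*x^2) and exp(-2*x^2) > 0 for every x, so f'(x) = 0 ⇔ -8*x^2 - 24*x + 2 = 0.
  Factor: -8*x^2 - 24*x + 2 = -2*(4*x^2 + 12*x - 1); 4*x^2 + 12*x - 1 = 0 has no rational roots; quadratic formula: x = (-12 ± √160)/8.
  ⇒ x = -sqrt(10)/2 - 3/2 ≈ -3.0811, -3/2 + sqrt(10)/2 ≈ 0.0811

f''(x) = 8*(4*x^2*(x + 3) - 3*x - 3)*exp(-2*x^2)
Second-derivative test at each critical point:
  f''(-3.0811) = 1.436e-07 > 0 → local minimum
  f''(0.0811) = -24.9673 < 0 → local maximum

Critical points: x = -sqrt(10)/2 - 3/2 ≈ -3.0811 (local minimum); x = -3/2 + sqrt(10)/2 ≈ 0.0811 (local maximum)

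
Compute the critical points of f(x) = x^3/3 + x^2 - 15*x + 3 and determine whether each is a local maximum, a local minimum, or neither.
f'(x) = x^2 + 2*x - 15

Solve f'(x) = 0:
  Factor: x^2 + 2*x - 15 = (x - 3)*(x + 5) = 0.
  ⇒ x = -5, 3

f''(x) = 2*x + 2
Second-derivative test at each critical point:
  f''(-5) = -8 < 0 → local maximum
  f''(3) = 8 > 0 → local minimum

Critical points: x = -5 (local maximum); x = 3 (local minimum)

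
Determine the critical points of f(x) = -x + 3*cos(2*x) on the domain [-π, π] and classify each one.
f'(x) = -6*sin(2*x) - 1

Solve f'(x) = 0 on [-π, π]:
  f'(x) = 0 ⇔ sin(2*x) = -1/6, i.e. 2*x = arcsin(-1/6) + 2nπ or 2*x = π − arcsin(-1/6) + 2nπ; keep the solutions lying in [-π, π].
  ⇒ x = -pi/2 + asin(1/6)/2 ≈ -1.4871, -asin(1/6)/2 ≈ -0.0837, asin(1/6)/2 + pi/2 ≈ 1.6545, pi - asin(1/6)/2 ≈ 3.0579

f''(x) = -12*cos(2*x)
Second-derivative test at each critical point:
  f''(-1.4871) = 11.8322 > 0 → local minimum
  f''(-0.0837) = -11.8322 < 0 → local maximum
  f''(1.6545) = 11.8322 > 0 → local minimum
  f''(3.0579) = -11.8322 < 0 → local maximum

Critical points: x = -pi/2 + asin(1/6)/2 ≈ -1.4871 (local minimum); x = -asin(1/6)/2 ≈ -0.0837 (local maximum); x = asin(1/6)/2 + pi/2 ≈ 1.6545 (local minimum); x = pi - asin(1/6)/2 ≈ 3.0579 (local maximum)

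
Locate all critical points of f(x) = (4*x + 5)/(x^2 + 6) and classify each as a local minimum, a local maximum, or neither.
f'(x) = 2*(-2*x^2 - 5*x + 12)/(x^4 + 12*x^2 + 36)

Solve f'(x) = 0:
  f'(x) = -2*(x + 4)*(2*x - 3)/(x^2 + 6)^2; the denominator is positive wherever f is defined, so f'(x) = 0 ⇔ -4*x^2 - 10*x + 24 = 0.
  Factor: -4*x^2 - 10*x + 24 = -2*(x + 4)*(2*x - 3) = 0.
  ⇒ x = -4, 3/2

f''(x) = 2*(4*x^2*(4*x + 5) - (12*x + 5)*(x^2 + 6))/(x^2 + 6)^3
Second-derivative test at each critical point:
  f''(-4) = 1/22 > 0 → local minimum
  f''(3/2) = -32/99 < 0 → local maximum

Critical points: x = -4 (local minimum); x = 3/2 (local maximum)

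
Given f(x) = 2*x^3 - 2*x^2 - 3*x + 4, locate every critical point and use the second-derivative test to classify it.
f'(x) = 6*x^2 - 4*x - 3

Solve f'(x) = 0:
  6*x^2 - 4*x - 3 = 0 has no rational roots; quadratic formula: x = (4 ± √88)/12.
  ⇒ x = 1/3 - sqrt(22)/6 ≈ -0.4484, 1/3 + sqrt(22)/6 ≈ 1.1151

f''(x) = 12*x - 4
Second-derivative test at each critical point:
  f''(-0.4484) = -9.3808 < 0 → local maximum
  f''(1.1151) = 9.3808 > 0 → local minimum

Critical points: x = 1/3 - sqrt(22)/6 ≈ -0.4484 (local maximum); x = 1/3 + sqrt(22)/6 ≈ 1.1151 (local minimum)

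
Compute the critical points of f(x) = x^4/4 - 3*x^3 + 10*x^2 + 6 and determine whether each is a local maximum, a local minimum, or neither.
f'(x) = x*(x^2 - 9*x + 20)

Solve f'(x) = 0:
  Factor: x^3 - 9*x^2 + 20*x = x*(x - 5)*(x - 4) = 0.
  ⇒ x = 0, 4, 5

f''(x) = 3*x^2 - 18*x + 20
Second-derivative test at each critical point:
  f''(0) = 20 > 0 → local minimum
  f''(4) = -4 < 0 → local maximum
  f''(5) = 5 > 0 → local minimum

Critical points: x = 0 (local minimum); x = 4 (local maximum); x = 5 (local minimum)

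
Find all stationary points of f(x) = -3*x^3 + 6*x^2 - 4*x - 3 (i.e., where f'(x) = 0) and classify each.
f'(x) = -9*x^2 + 12*x - 4

Solve f'(x) = 0:
  Factor: -9*x^2 + 12*x - 4 = -(3*x - 2)^2 = 0.
  ⇒ x = 2/3

f''(x) = 12 - 18*x
Second-derivative test at each critical point:
  f''(2/3) = 0, so the second-derivative test is inconclusive; use the first-derivative test: f'(5/12) = -0.5625, f'(11/12) = -0.5625 — f' is negative on both sides (no sign change) → neither a local maximum nor a local minimum

Critical points: x = 2/3 (neither)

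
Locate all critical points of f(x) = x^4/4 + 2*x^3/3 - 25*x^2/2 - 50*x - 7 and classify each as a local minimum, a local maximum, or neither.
f'(x) = x^3 + 2*x^2 - 25*x - 50

Solve f'(x) = 0:
  Factor: x^3 + 2*x^2 - 25*x - 50 = (x - 5)*(x + 2)*(x + 5) = 0.
  ⇒ x = -5, -2, 5

f''(x) = 3*x^2 + 4*x - 25
Second-derivative test at each critical point:
  f''(-5) = 30 > 0 → local minimum
  f''(-2) = -21 < 0 → local maximum
  f''(5) = 70 > 0 → local minimum

Critical points: x = -5 (local minimum); x = -2 (local maximum); x = 5 (local minimum)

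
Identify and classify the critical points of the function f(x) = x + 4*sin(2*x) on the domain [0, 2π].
f'(x) = 8*cos(2*x) + 1

Solve f'(x) = 0 on [0, 2π]:
  f'(x) = 0 ⇔ cos(2*x) = -1/8, i.e. 2*x = ±arccos(-1/8) + 2nπ; keep the solutions lying in [0, 2π].
  ⇒ x = acos(-1/8)/2 ≈ 0.8481, pi - acos(-1/8)/2 ≈ 2.2935, acos(-1/8)/2 + pi ≈ 3.9897, -acos(-1/8)/2 + 2*pi ≈ 5.4351

f''(x) = -16*sin(2*x)
Second-derivative test at each critical point:
  f''(0.8481) = -15.8745 < 0 → local maximum
  f''(2.2935) = 15.8745 > 0 → local minimum
  f''(3.9897) = -15.8745 < 0 → local maximum
  f''(5.4351) = 15.8745 > 0 → local minimum

Critical points: x = acos(-1/8)/2 ≈ 0.8481 (local maximum); x = pi - acos(-1/8)/2 ≈ 2.2935 (local minimum); x = acos(-1/8)/2 + pi ≈ 3.9897 (local maximum); x = -acos(-1/8)/2 + 2*pi ≈ 5.4351 (local minimum)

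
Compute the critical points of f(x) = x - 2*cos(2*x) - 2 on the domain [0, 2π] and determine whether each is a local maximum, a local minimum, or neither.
f'(x) = 4*sin(2*x) + 1

Solve f'(x) = 0 on [0, 2π]:
  f'(x) = 0 ⇔ sin(2*x) = -1/4, i.e. 2*x = arcsin(-1/4) + 2nπ or 2*x = π − arcsin(-1/4) + 2nπ; keep the solutions lying in [0, 2π].
  ⇒ x = asin(1/4)/2 + pi/2 ≈ 1.6971, pi - asin(1/4)/2 ≈ 3.0153, asin(1/4)/2 + 3*pi/2 ≈ 4.8387, -asin(1/4)/2 + 2*pi ≈ 6.1568

f''(x) = 8*cos(2*x)
Second-derivative test at each critical point:
  f''(1.6971) = -7.7460 < 0 → local maximum
  f''(3.0153) = 7.7460 > 0 → local minimum
  f''(4.8387) = -7.7460 < 0 → local maximum
  f''(6.1568) = 7.7460 > 0 → local minimum

Critical points: x = asin(1/4)/2 + pi/2 ≈ 1.6971 (local maximum); x = pi - asin(1/4)/2 ≈ 3.0153 (local minimum); x = asin(1/4)/2 + 3*pi/2 ≈ 4.8387 (local maximum); x = -asin(1/4)/2 + 2*pi ≈ 6.1568 (local minimum)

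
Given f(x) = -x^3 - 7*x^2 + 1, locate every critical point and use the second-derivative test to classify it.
f'(x) = x*(-3*x - 14)

Solve f'(x) = 0:
  Factor: -3*x^2 - 14*x = -x*(3*x + 14) = 0.
  ⇒ x = -14/3, 0

f''(x) = -6*x - 14
Second-derivative test at each critical point:
  f''(-14/3) = 14 > 0 → local minimum
  f''(0) = -14 < 0 → local maximum

Critical points: x = -14/3 (local minimum); x = 0 (local maximum)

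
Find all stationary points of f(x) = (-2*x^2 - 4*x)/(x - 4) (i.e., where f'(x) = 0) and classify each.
f'(x) = 2*(-x^2 + 8*x + 8)/(x^2 - 8*x + 16)

Solve f'(x) = 0:
  f'(x) = -2*(x^2 - 8*x - 8)/(x - 4)^2; the denominator is positive wherever f is defined, so f'(x) = 0 ⇔ -2*x^2 + 16*x + 16 = 0.
  Factor: -2*x^2 + 16*x + 16 = -2*(x^2 - 8*x - 8); x^2 - 8*x - 8 = 0 has no rational roots; quadratic formula: x = (8 ± √96)/2.
  ⇒ x = 4 - 2*sqrt(6) ≈ -0.8990, 4 + 2*sqrt(6) ≈ 8.8990

f''(x) = -96/(x^3 - 12*x^2 + 48*x - 64)
Second-derivative test at each critical point:
  f''(-0.8990) = 0.8165 > 0 → local minimum
  f''(8.8990) = -0.8165 < 0 → local maximum

Critical points: x = 4 - 2*sqrt(6) ≈ -0.8990 (local minimum); x = 4 + 2*sqrt(6) ≈ 8.8990 (local maximum)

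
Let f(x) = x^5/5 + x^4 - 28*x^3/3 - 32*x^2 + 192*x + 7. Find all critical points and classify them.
f'(x) = x^4 + 4*x^3 - 28*x^2 - 64*x + 192

Solve f'(x) = 0:
  Factor: x^4 + 4*x^3 - 28*x^2 - 64*x + 192 = (x - 4)*(x - 2)*(x + 4)*(x + 6) = 0.
  ⇒ x = -6, -4, 2, 4

f''(x) = 4*x^3 + 12*x^2 - 56*x - 64
Second-derivative test at each critical point:
  f''(-6) = -160 < 0 → local maximum
  f''(-4) = 96 > 0 → local minimum
  f''(2) = -96 < 0 → local maximum
  f''(4) = 160 > 0 → local minimum

Critical points: x = -6 (local maximum); x = -4 (local minimum); x = 2 (local maximum); x = 4 (local minimum)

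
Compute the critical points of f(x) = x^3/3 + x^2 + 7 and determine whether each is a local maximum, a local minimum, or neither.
f'(x) = x*(x + 2)

Solve f'(x) = 0:
  Factor: x^2 + 2*x = x*(x + 2) = 0.
  ⇒ x = -2, 0

f''(x) = 2*x + 2
Second-derivative test at each critical point:
  f''(-2) = -2 < 0 → local maximum
  f''(0) = 2 > 0 → local minimum

Critical points: x = -2 (local maximum); x = 0 (local minimum)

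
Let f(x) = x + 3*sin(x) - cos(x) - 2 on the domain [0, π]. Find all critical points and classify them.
f'(x) = sin(x) + 3*cos(x) + 1

Solve f'(x) = 0 on [0, π]:
  f'(x) = 0 ⇔ sin(x) + 3*cos(x) = -1. Write the left side as R·cos(x + φ) with R = √(3² + (-1)²) = sqrt(10), cos φ = 3*sqrt(10)/10, sin φ = -sqrt(10)/10; then cos(x + φ) = -sqrt(10)/10. Solve for x and keep the solutions lying in [0, π].
  ⇒ x = pi - atan(4/3) ≈ 2.2143

f''(x) = -3*sin(x) + cos(x)
Second-derivative test at each critical point:
  f''(2.2143) = -3 < 0 → local maximum

Critical points: x = pi - atan(4/3) ≈ 2.2143 (local maximum)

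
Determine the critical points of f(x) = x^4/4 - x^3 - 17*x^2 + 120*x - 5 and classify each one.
f'(x) = x^3 - 3*x^2 - 34*x + 120

Solve f'(x) = 0:
  Factor: x^3 - 3*x^2 - 34*x + 120 = (x - 5)*(x - 4)*(x + 6) = 0.
  ⇒ x = -6, 4, 5

f''(x) = 3*x^2 - 6*x - 34
Second-derivative test at each critical point:
  f''(-6) = 110 > 0 → local minimum
  f''(4) = -10 < 0 → local maximum
  f''(5) = 11 > 0 → local minimum

Critical points: x = -6 (local minimum); x = 4 (local maximum); x = 5 (local minimum)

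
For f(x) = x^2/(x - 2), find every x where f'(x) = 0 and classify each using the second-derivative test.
f'(x) = x*(x - 4)/(x^2 - 4*x + 4)

Solve f'(x) = 0:
  f'(x) = x*(x - 4)/(x - 2)^2; the denominator is positive wherever f is defined, so f'(x) = 0 ⇔ x^2 - 4*x = 0.
  Factor: x^2 - 4*x = x*(x - 4) = 0.
  ⇒ x = 0, 4

f''(x) = 8/(x^3 - 6*x^2 + 12*x - 8)
Second-derivative test at each critical point:
  f''(0) = -1 < 0 → local maximum
  f''(4) = 1 > 0 → local minimum

Critical points: x = 0 (local maximum); x = 4 (local minimum)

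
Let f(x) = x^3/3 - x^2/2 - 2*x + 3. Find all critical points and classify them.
f'(x) = x^2 - x - 2

Solve f'(x) = 0:
  Factor: x^2 - x - 2 = (x - 2)*(x + 1) = 0.
  ⇒ x = -1, 2

f''(x) = 2*x - 1
Second-derivative test at each critical point:
  f''(-1) = -3 < 0 → local maximum
  f''(2) = 3 > 0 → local minimum

Critical points: x = -1 (local maximum); x = 2 (local minimum)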